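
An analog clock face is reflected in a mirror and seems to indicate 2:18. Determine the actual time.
Reflection across the vertical (12-6) axis maps a hand at angle A degrees to (360 - A) degrees, which sends a reading of T minutes past 12:00 to (720 - T) minutes past 12:00.
Mirror reads 2:18 = 138 minutes past 12:00.
Actual time: (720 - 138) mod 720 = 582 minutes = 9:42.

Final answer: 9:42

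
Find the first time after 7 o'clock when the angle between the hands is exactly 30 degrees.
At t minutes past 7:00, the hour hand is at 30 x 7 + 0.5t degrees and the minute hand is at 6t degrees.
The smaller angle between them is 30 degrees when |30H - 5.5t| = 30 or |30H - 5.5t| = 330.
With H = 7, solve 30 x 7 - 5.5t = +/- target for each target:
  t = (30 x 7 - 30) / 5.5 = 32.73
  t = (30 x 7 + 30) / 5.5 = 43.64
  t = (30 x 7 - 330) / 5.5 = -21.82 (outside (0, 60))
  t = (30 x 7 + 330) / 5.5 = 98.18 (outside (0, 60))
Valid solutions in (0, 60): {32.73, 43.64} minutes.
The first occurrence is t = 32.73 minutes.
The hands form a 30-degree angle at 32.73 minutes past 7:00.

Final answer: 32.73 minutes past 7:00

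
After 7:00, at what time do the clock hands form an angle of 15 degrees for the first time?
At t minutes past 7:00, the hour hand is at 30 x 7 + 0.5t degrees and the minute hand is at 6t degrees.
The smaller angle between them is 15 degrees when |30H - 5.5t| = 15 or |30H - 5.5t| = 345.
With H = 7, solve 30 x 7 - 5.5t = +/- target for each target:
  t = (30 x 7 - 15) / 5.5 = 35.45
  t = (30 x 7 + 15) / 5.5 = 40.91
  t = (30 x 7 - 345) / 5.5 = -24.55 (outside (0, 60))
  t = (30 x 7 + 345) / 5.5 = 100.91 (outside (0, 60))
Valid solutions in (0, 60): {35.45, 40.91} minutes.
The first occurrence is t = 35.45 minutes.
The hands form a 15-degree angle at 35.45 minutes past 7:00.

Final answer: 35.45 minutes past 7:00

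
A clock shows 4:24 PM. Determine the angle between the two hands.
Hour hand position: 4 x 30 + 24 x 0.5 = 132 degrees
Minute hand position: 24 x 6 = 144 degrees
Difference: |132 - 144| = 12 degrees
The angle between the hands is 12 degrees

Final answer: 12 degrees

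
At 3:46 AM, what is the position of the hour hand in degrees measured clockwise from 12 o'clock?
The hour hand moves 30 degrees per hour and 0.5 degrees per minute.
At 3:46: (3) x 30 + 46 x 0.5 = 90 + 23 = 113 degrees

Final answer: 113 degrees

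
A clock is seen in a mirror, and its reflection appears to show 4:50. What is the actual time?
Reflection across the vertical (12-6) axis maps a hand at angle A degrees to (360 - A) degrees, which sends a reading of T minutes past 12:00 to (720 - T) minutes past 12:00.
Mirror reads 4:50 = 290 minutes past 12:00.
Actual time: (720 - 290) mod 720 = 430 minutes = 7:10.

Final answer: 7:10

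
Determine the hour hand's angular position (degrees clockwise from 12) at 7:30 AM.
The hour hand moves 30 degrees per hour and 0.5 degrees per minute.
At 7:30: (7) x 30 + 30 x 0.5 = 210 + 15 = 225 degrees

Final answer: 225 degrees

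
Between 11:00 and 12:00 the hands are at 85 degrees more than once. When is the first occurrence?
At t minutes past 11:00, the hour hand is at 30 x 11 + 0.5t degrees and the minute hand is at 6t degrees.
The smaller angle between them is 85 degrees when |30H - 5.5t| = 85 or |30H - 5.5t| = 275.
With H = 11, solve 30 x 11 - 5.5t = +/- target for each target:
  t = (30 x 11 - 85) / 5.5 = 44.55
  t = (30 x 11 + 85) / 5.5 = 75.45 (outside (0, 60))
  t = (30 x 11 - 275) / 5.5 = 10
  t = (30 x 11 + 275) / 5.5 = 110 (outside (0, 60))
Valid solutions in (0, 60): {10, 44.55} minutes.
The first occurrence is t = 10 minutes.
The hands form a 85-degree angle at 10 minutes past 11:00.

Final answer: 10 minutes past 11:00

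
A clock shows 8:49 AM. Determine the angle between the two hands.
Hour hand position: 8 x 30 + 49 x 0.5 = 264.5 degrees
Minute hand position: 49 x 6 = 294 degrees
Difference: |264.5 - 294| = 29.5 degrees
The angle between the hands is 29.5 degrees

Final answer: 29.5 degrees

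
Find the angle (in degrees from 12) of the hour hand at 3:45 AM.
The hour hand moves 30 degrees per hour and 0.5 degrees per minute.
At 3:45: (3) x 30 + 45 x 0.5 = 90 + 22.5 = 112.5 degrees

Final answer: 112.5 degrees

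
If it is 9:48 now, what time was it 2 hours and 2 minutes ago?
Starting time: 9:48 = 588 total minutes past 12:00
Subtracting: 2 hours and 2 minutes = 122 minutes
588 - 122 = 466 minutes
= 7 hours and 46 minutes past 12:00 = 7:46

Final answer: 7:46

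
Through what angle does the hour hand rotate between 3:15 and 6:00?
The hour hand moves 0.5 degrees per minute.
Time elapsed: 6:00 - 3:15 = 165 minutes
Angular displacement: 165 x 0.5 = 82.5 degrees

Final answer: 82.5 degrees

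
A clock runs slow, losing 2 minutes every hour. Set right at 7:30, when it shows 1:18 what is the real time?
For every 60 true minutes, the faulty clock advances 58 minutes, so 1 faulty-clock minute corresponds to 60/58 true minutes.
From 7:30 to 1:18 on the faulty dial is 348 minutes.
True elapsed: 348 x 60/58 = 360 minutes = 6 hours.
True time: 7:30 + 6 hours = 1:30.

Final answer: 1:30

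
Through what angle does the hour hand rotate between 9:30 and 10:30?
The hour hand moves 0.5 degrees per minute.
Time elapsed: 10:30 - 9:30 = 60 minutes
Angular displacement: 60 x 0.5 = 30 degrees

Final answer: 30 degrees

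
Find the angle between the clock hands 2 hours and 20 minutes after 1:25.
First find the time 2 hours and 20 minutes after 1:25.
Total minutes: 1 x 60 + 25 + 2 x 60 + 20 = 225.
225 mod 720 = 225 minutes = 3:45.
Now compute the angle at 3:45:
Hour hand: 3 x 30 + 45 x 0.5 = 112.5 degrees
Minute hand: 45 x 6 = 270 degrees
Difference: |112.5 - 270| = 157.5 degrees
The angle is 157.5 degrees

Final answer: 157.5 degrees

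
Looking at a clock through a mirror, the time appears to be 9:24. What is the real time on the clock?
Reflection across the vertical (12-6) axis maps a hand at angle A degrees to (360 - A) degrees, which sends a reading of T minutes past 12:00 to (720 - T) minutes past 12:00.
Mirror reads 9:24 = 564 minutes past 12:00.
Actual time: (720 - 564) mod 720 = 156 minutes = 2:36.

Final answer: 2:36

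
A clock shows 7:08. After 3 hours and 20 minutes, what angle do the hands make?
First find the time 3 hours and 20 minutes after 7:08.
Total minutes: 7 x 60 + 8 + 3 x 60 + 20 = 628.
628 mod 720 = 628 minutes = 10:28.
Now compute the angle at 10:28:
Hour hand: 10 x 30 + 28 x 0.5 = 314 degrees
Minute hand: 28 x 6 = 168 degrees
Difference: |314 - 168| = 146 degrees
The angle is 146 degrees

Final answer: 146 degrees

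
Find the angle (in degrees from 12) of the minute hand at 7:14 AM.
The minute hand moves 6 degrees per minute.
At 7:14: 14 x 6 = 84 degrees

Final answer: 84 degrees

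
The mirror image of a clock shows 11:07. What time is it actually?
Reflection across the vertical (12-6) axis maps a hand at angle A degrees to (360 - A) degrees, which sends a reading of T minutes past 12:00 to (720 - T) minutes past 12:00.
Mirror reads 11:07 = 667 minutes past 12:00.
Actual time: (720 - 667) mod 720 = 53 minutes = 12:53.

Final answer: 12:53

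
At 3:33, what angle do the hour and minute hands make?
Hour hand position: 3 x 30 + 33 x 0.5 = 106.5 degrees
Minute hand position: 33 x 6 = 198 degrees
Difference: |106.5 - 198| = 91.5 degrees
The angle between the hands is 91.5 degrees

Final answer: 91.5 degrees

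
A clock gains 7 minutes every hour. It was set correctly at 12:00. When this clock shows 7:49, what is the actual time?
For every 60 true minutes, the faulty clock advances 67 minutes, so 1 faulty-clock minute corresponds to 60/67 true minutes.
From 12:00 to 7:49 on the faulty dial is 469 minutes.
True elapsed: 469 x 60/67 = 420 minutes = 7 hours.
True time: 12:00 + 7 hours = 7:00.

Final answer: 7:00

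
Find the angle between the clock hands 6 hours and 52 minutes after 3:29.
First find the time 6 hours and 52 minutes after 3:29.
Total minutes: 3 x 60 + 29 + 6 x 60 + 52 = 621.
621 mod 720 = 621 minutes = 10:21.
Now compute the angle at 10:21:
Hour hand: 10 x 30 + 21 x 0.5 = 310.5 degrees
Minute hand: 21 x 6 = 126 degrees
Difference: |310.5 - 126| = 184.5 degrees
Smaller angle: 360 - 184.5 = 175.5 degrees

Final answer: 175.5 degrees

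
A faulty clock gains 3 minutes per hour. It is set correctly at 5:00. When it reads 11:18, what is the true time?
For every 60 true minutes, the faulty clock advances 63 minutes, so 1 faulty-clock minute corresponds to 60/63 true minutes.
From 5:00 to 11:18 on the faulty dial is 378 minutes.
True elapsed: 378 x 60/63 = 360 minutes = 6 hours.
True time: 5:00 + 6 hours = 11:00.

Final answer: 11:00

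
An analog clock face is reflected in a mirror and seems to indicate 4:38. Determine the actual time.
Reflection across the vertical (12-6) axis maps a hand at angle A degrees to (360 - A) degrees, which sends a reading of T minutes past 12:00 to (720 - T) minutes past 12:00.
Mirror reads 4:38 = 278 minutes past 12:00.
Actual time: (720 - 278) mod 720 = 442 minutes = 7:22.

Final answer: 7:22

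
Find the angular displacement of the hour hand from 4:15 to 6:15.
The hour hand moves 0.5 degrees per minute.
Time elapsed: 6:15 - 4:15 = 120 minutes
Angular displacement: 120 x 0.5 = 60 degrees

Final answer: 60 degrees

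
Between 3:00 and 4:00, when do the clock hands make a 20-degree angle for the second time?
At t minutes past 3:00, the hour hand is at 30 x 3 + 0.5t degrees and the minute hand is at 6t degrees.
The smaller angle between them is 20 degrees when |30H - 5.5t| = 20 or |30H - 5.5t| = 340.
With H = 3, solve 30 x 3 - 5.5t = +/- target for each target:
  t = (30 x 3 - 20) / 5.5 = 12.73
  t = (30 x 3 + 20) / 5.5 = 20
  t = (30 x 3 - 340) / 5.5 = -45.45 (outside (0, 60))
  t = (30 x 3 + 340) / 5.5 = 78.18 (outside (0, 60))
Valid solutions in (0, 60): {12.73, 20} minutes.
The second occurrence is t = 20 minutes.
The hands form a 20-degree angle at 20 minutes past 3:00.

Final answer: 20 minutes past 3:00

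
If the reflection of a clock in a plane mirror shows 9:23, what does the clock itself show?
Reflection across the vertical (12-6) axis maps a hand at angle A degrees to (360 - A) degrees, which sends a reading of T minutes past 12:00 to (720 - T) minutes past 12:00.
Mirror reads 9:23 = 563 minutes past 12:00.
Actual time: (720 - 563) mod 720 = 157 minutes = 2:37.

Final answer: 2:37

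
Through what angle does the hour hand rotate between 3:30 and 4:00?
The hour hand moves 0.5 degrees per minute.
Time elapsed: 4:00 - 3:30 = 30 minutes
Angular displacement: 30 x 0.5 = 15 degrees

Final answer: 15 degrees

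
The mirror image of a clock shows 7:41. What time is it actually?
Reflection across the vertical (12-6) axis maps a hand at angle A degrees to (360 - A) degrees, which sends a reading of T minutes past 12:00 to (720 - T) minutes past 12:00.
Mirror reads 7:41 = 461 minutes past 12:00.
Actual time: (720 - 461) mod 720 = 259 minutes = 4:19.

Final answer: 4:19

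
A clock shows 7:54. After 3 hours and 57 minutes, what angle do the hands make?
First find the time 3 hours and 57 minutes after 7:54.
Total minutes: 7 x 60 + 54 + 3 x 60 + 57 = 711.
711 mod 720 = 711 minutes = 11:51.
Now compute the angle at 11:51:
Hour hand: 11 x 30 + 51 x 0.5 = 355.5 degrees
Minute hand: 51 x 6 = 306 degrees
Difference: |355.5 - 306| = 49.5 degrees
The angle is 49.5 degrees

Final answer: 49.5 degrees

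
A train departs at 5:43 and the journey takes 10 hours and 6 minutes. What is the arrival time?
Starting time: 5:43
Adding 6 minutes to 43 minutes: 43 + 6 = 49 minutes
Adding 10 hours: 5 + 10 = 15 - 12 = 3
Final time: 3:49

Final answer: 3:49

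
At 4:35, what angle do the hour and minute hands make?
Hour hand position: 4 x 30 + 35 x 0.5 = 137.5 degrees
Minute hand position: 35 x 6 = 210 degrees
Difference: |137.5 - 210| = 72.5 degrees
The angle between the hands is 72.5 degrees

Final answer: 72.5 degrees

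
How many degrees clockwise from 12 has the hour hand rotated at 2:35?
The hour hand moves 30 degrees per hour and 0.5 degrees per minute.
At 2:35: (2) x 30 + 35 x 0.5 = 60 + 17.5 = 77.5 degrees

Final answer: 77.5 degrees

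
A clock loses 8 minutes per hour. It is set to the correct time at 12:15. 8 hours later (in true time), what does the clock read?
For every 60 true minutes, the faulty clock advances 60 - 8 = 52 minutes.
True elapsed: 8 hours = 480 minutes.
Faulty clock advances: 480 x 52/60 = 416 minutes (drift: 64 minutes behind).
Shown time: 12:15 + 416 minutes = 7:11.

Final answer: 7:11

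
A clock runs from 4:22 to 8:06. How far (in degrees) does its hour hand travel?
The hour hand moves 0.5 degrees per minute.
Time elapsed: 8:06 - 4:22 = 224 minutes
Angular displacement: 224 x 0.5 = 112 degrees

Final answer: 112 degrees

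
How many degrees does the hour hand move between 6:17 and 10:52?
The hour hand moves 0.5 degrees per minute.
Time elapsed: 10:52 - 6:17 = 275 minutes
Angular displacement: 275 x 0.5 = 137.5 degrees

Final answer: 137.5 degrees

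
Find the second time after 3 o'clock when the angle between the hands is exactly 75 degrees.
At t minutes past 3:00, the hour hand is at 30 x 3 + 0.5t degrees and the minute hand is at 6t degrees.
The smaller angle between them is 75 degrees when |30H - 5.5t| = 75 or |30H - 5.5t| = 285.
With H = 3, solve 30 x 3 - 5.5t = +/- target for each target:
  t = (30 x 3 - 75) / 5.5 = 2.73
  t = (30 x 3 + 75) / 5.5 = 30
  t = (30 x 3 - 285) / 5.5 = -35.45 (outside (0, 60))
  t = (30 x 3 + 285) / 5.5 = 68.18 (outside (0, 60))
Valid solutions in (0, 60): {2.73, 30} minutes.
The second occurrence is t = 30 minutes.
The hands form a 75-degree angle at 30 minutes past 3:00.

Final answer: 30 minutes past 3:00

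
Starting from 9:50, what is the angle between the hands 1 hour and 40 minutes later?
First find the time 1 hour and 40 minutes after 9:50.
Total minutes: 9 x 60 + 50 + 1 x 60 + 40 = 690.
690 mod 720 = 690 minutes = 11:30.
Now compute the angle at 11:30:
Hour hand: 11 x 30 + 30 x 0.5 = 345 degrees
Minute hand: 30 x 6 = 180 degrees
Difference: |345 - 180| = 165 degrees
The angle is 165 degrees

Final answer: 165 degrees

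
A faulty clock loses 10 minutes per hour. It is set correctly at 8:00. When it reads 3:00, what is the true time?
For every 60 true minutes, the faulty clock advances 50 minutes, so 1 faulty-clock minute corresponds to 60/50 true minutes.
From 8:00 to 3:00 on the faulty dial is 420 minutes.
True elapsed: 420 x 60/50 = 504 minutes = 8 hours and 24 minutes.
True time: 8:00 + 8 hours and 24 minutes = 4:24.

Final answer: 4:24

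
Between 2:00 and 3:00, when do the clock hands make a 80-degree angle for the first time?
At t minutes past 2:00, the hour hand is at 30 x 2 + 0.5t degrees and the minute hand is at 6t degrees.
The smaller angle between them is 80 degrees when |30H - 5.5t| = 80 or |30H - 5.5t| = 280.
With H = 2, solve 30 x 2 - 5.5t = +/- target for each target:
  t = (30 x 2 - 80) / 5.5 = -3.64 (outside (0, 60))
  t = (30 x 2 + 80) / 5.5 = 25.45
  t = (30 x 2 - 280) / 5.5 = -40 (outside (0, 60))
  t = (30 x 2 + 280) / 5.5 = 61.82 (outside (0, 60))
Valid solutions in (0, 60): {25.45} minutes.
The first occurrence is t = 25.45 minutes.
The hands form a 80-degree angle at 25.45 minutes past 2:00.

Final answer: 25.45 minutes past 2:00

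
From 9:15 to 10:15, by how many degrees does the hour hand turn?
The hour hand moves 0.5 degrees per minute.
Time elapsed: 10:15 - 9:15 = 60 minutes
Angular displacement: 60 x 0.5 = 30 degrees

Final answer: 30 degrees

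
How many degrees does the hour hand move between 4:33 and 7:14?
The hour hand moves 0.5 degrees per minute.
Time elapsed: 7:14 - 4:33 = 161 minutes
Angular displacement: 161 x 0.5 = 80.5 degrees

Final answer: 80.5 degrees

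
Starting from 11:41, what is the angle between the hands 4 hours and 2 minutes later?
First find the time 4 hours and 2 minutes after 11:41.
Total minutes: 11 x 60 + 41 + 4 x 60 + 2 = 943.
943 mod 720 = 223 minutes = 3:43.
Now compute the angle at 3:43:
Hour hand: 3 x 30 + 43 x 0.5 = 111.5 degrees
Minute hand: 43 x 6 = 258 degrees
Difference: |111.5 - 258| = 146.5 degrees
The angle is 146.5 degrees

Final answer: 146.5 degrees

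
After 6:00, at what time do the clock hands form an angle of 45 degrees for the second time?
At t minutes past 6:00, the hour hand is at 30 x 6 + 0.5t degrees and the minute hand is at 6t degrees.
The smaller angle between them is 45 degrees when |30H - 5.5t| = 45 or |30H - 5.5t| = 315.
With H = 6, solve 30 x 6 - 5.5t = +/- target for each target:
  t = (30 x 6 - 45) / 5.5 = 24.55
  t = (30 x 6 + 45) / 5.5 = 40.91
  t = (30 x 6 - 315) / 5.5 = -24.55 (outside (0, 60))
  t = (30 x 6 + 315) / 5.5 = 90 (outside (0, 60))
Valid solutions in (0, 60): {24.55, 40.91} minutes.
The second occurrence is t = 40.91 minutes.
The hands form a 45-degree angle at 40.91 minutes past 6:00.

Final answer: 40.91 minutes past 6:00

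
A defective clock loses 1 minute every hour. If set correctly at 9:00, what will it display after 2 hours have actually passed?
For every 60 true minutes, the faulty clock advances 60 - 1 = 59 minutes.
True elapsed: 2 hours = 120 minutes.
Faulty clock advances: 120 x 59/60 = 118 minutes (drift: 2 minutes behind).
Shown time: 9:00 + 118 minutes = 10:58.

Final answer: 10:58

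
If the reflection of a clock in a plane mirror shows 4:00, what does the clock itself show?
Reflection across the vertical (12-6) axis maps a hand at angle A degrees to (360 - A) degrees, which sends a reading of T minutes past 12:00 to (720 - T) minutes past 12:00.
Mirror reads 4:00 = 240 minutes past 12:00.
Actual time: (720 - 240) mod 720 = 480 minutes = 8:00.

Final answer: 8:00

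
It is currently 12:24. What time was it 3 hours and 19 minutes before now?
Starting time: 12:24 = 24 total minutes past 12:00
Subtracting: 3 hours and 19 minutes = 199 minutes
24 - 199 = -175 (negative, add 12 hours = 720) = 545 minutes
= 9 hours and 5 minutes past 12:00 = 9:05

Final answer: 9:05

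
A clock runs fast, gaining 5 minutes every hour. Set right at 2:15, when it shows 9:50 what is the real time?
For every 60 true minutes, the faulty clock advances 65 minutes, so 1 faulty-clock minute corresponds to 60/65 true minutes.
From 2:15 to 9:50 on the faulty dial is 455 minutes.
True elapsed: 455 x 60/65 = 420 minutes = 7 hours.
True time: 2:15 + 7 hours = 9:15.

Final answer: 9:15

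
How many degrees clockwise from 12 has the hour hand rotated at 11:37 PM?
The hour hand moves 30 degrees per hour and 0.5 degrees per minute.
At 11:37: (11) x 30 + 37 x 0.5 = 330 + 18.5 = 348.5 degrees

Final answer: 348.5 degrees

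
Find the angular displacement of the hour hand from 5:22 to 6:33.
The hour hand moves 0.5 degrees per minute.
Time elapsed: 6:33 - 5:22 = 71 minutes
Angular displacement: 71 x 0.5 = 35.5 degrees

Final answer: 35.5 degrees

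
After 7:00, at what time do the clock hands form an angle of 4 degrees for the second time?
At t minutes past 7:00, the hour hand is at 30 x 7 + 0.5t degrees and the minute hand is at 6t degrees.
The smaller angle between them is 4 degrees when |30H - 5.5t| = 4 or |30H - 5.5t| = 356.
With H = 7, solve 30 x 7 - 5.5t = +/- target for each target:
  t = (30 x 7 - 4) / 5.5 = 37.45
  t = (30 x 7 + 4) / 5.5 = 38.91
  t = (30 x 7 - 356) / 5.5 = -26.55 (outside (0, 60))
  t = (30 x 7 + 356) / 5.5 = 102.91 (outside (0, 60))
Valid solutions in (0, 60): {37.45, 38.91} minutes.
The second occurrence is t = 38.91 minutes.
The hands form a 4-degree angle at 38.91 minutes past 7:00.

Final answer: 38.91 minutes past 7:00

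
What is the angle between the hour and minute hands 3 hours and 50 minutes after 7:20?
First find the time 3 hours and 50 minutes after 7:20.
Total minutes: 7 x 60 + 20 + 3 x 60 + 50 = 670.
670 mod 720 = 670 minutes = 11:10.
Now compute the angle at 11:10:
Hour hand: 11 x 30 + 10 x 0.5 = 335 degrees
Minute hand: 10 x 6 = 60 degrees
Difference: |335 - 60| = 275 degrees
Smaller angle: 360 - 275 = 85 degrees

Final answer: 85 degrees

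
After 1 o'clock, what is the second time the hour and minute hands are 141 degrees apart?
At t minutes past 1:00, the hour hand is at 30 x 1 + 0.5t degrees and the minute hand is at 6t degrees.
The smaller angle between them is 141 degrees when |30H - 5.5t| = 141 or |30H - 5.5t| = 219.
With H = 1, solve 30 x 1 - 5.5t = +/- target for each target:
  t = (30 x 1 - 141) / 5.5 = -20.18 (outside (0, 60))
  t = (30 x 1 + 141) / 5.5 = 31.09
  t = (30 x 1 - 219) / 5.5 = -34.36 (outside (0, 60))
  t = (30 x 1 + 219) / 5.5 = 45.27
Valid solutions in (0, 60): {31.09, 45.27} minutes.
The second occurrence is t = 45.27 minutes.
The hands form a 141-degree angle at 45.27 minutes past 1:00.

Final answer: 45.27 minutes past 1:00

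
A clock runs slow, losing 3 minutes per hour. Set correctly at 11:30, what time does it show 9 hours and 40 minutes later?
For every 60 true minutes, the faulty clock advances 60 - 3 = 57 minutes.
True elapsed: 9 hours and 40 minutes = 580 minutes.
Faulty clock advances: 580 x 57/60 = 551 minutes (drift: 29 minutes behind).
Shown time: 11:30 + 551 minutes = 8:41.

Final answer: 8:41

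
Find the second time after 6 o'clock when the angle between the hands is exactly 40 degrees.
At t minutes past 6:00, the hour hand is at 30 x 6 + 0.5t degrees and the minute hand is at 6t degrees.
The smaller angle between them is 40 degrees when |30H - 5.5t| = 40 or |30H - 5.5t| = 320.
With H = 6, solve 30 x 6 - 5.5t = +/- target for each target:
  t = (30 x 6 - 40) / 5.5 = 25.45
  t = (30 x 6 + 40) / 5.5 = 40
  t = (30 x 6 - 320) / 5.5 = -25.45 (outside (0, 60))
  t = (30 x 6 + 320) / 5.5 = 90.91 (outside (0, 60))
Valid solutions in (0, 60): {25.45, 40} minutes.
The second occurrence is t = 40 minutes.
The hands form a 40-degree angle at 40 minutes past 6:00.

Final answer: 40 minutes past 6:00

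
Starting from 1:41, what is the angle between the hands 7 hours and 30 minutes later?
First find the time 7 hours and 30 minutes after 1:41.
Total minutes: 1 x 60 + 41 + 7 x 60 + 30 = 551.
551 mod 720 = 551 minutes = 9:11.
Now compute the angle at 9:11:
Hour hand: 9 x 30 + 11 x 0.5 = 275.5 degrees
Minute hand: 11 x 6 = 66 degrees
Difference: |275.5 - 66| = 209.5 degrees
Smaller angle: 360 - 209.5 = 150.5 degrees

Final answer: 150.5 degrees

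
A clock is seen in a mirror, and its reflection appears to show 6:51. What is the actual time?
Reflection across the vertical (12-6) axis maps a hand at angle A degrees to (360 - A) degrees, which sends a reading of T minutes past 12:00 to (720 - T) minutes past 12:00.
Mirror reads 6:51 = 411 minutes past 12:00.
Actual time: (720 - 411) mod 720 = 309 minutes = 5:09.

Final answer: 5:09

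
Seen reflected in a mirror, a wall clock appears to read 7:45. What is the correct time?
Reflection across the vertical (12-6) axis maps a hand at angle A degrees to (360 - A) degrees, which sends a reading of T minutes past 12:00 to (720 - T) minutes past 12:00.
Mirror reads 7:45 = 465 minutes past 12:00.
Actual time: (720 - 465) mod 720 = 255 minutes = 4:15.

Final answer: 4:15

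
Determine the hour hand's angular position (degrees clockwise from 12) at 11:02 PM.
The hour hand moves 30 degrees per hour and 0.5 degrees per minute.
At 11:02: (11) x 30 + 2 x 0.5 = 330 + 1 = 331 degrees

Final answer: 331 degrees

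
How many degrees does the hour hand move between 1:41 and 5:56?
The hour hand moves 0.5 degrees per minute.
Time elapsed: 5:56 - 1:41 = 255 minutes
Angular displacement: 255 x 0.5 = 127.5 degrees

Final answer: 127.5 degrees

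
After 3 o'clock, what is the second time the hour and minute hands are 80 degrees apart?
At t minutes past 3:00, the hour hand is at 30 x 3 + 0.5t degrees and the minute hand is at 6t degrees.
The smaller angle between them is 80 degrees when |30H - 5.5t| = 80 or |30H - 5.5t| = 280.
With H = 3, solve 30 x 3 - 5.5t = +/- target for each target:
  t = (30 x 3 - 80) / 5.5 = 1.82
  t = (30 x 3 + 80) / 5.5 = 30.91
  t = (30 x 3 - 280) / 5.5 = -34.55 (outside (0, 60))
  t = (30 x 3 + 280) / 5.5 = 67.27 (outside (0, 60))
Valid solutions in (0, 60): {1.82, 30.91} minutes.
The second occurrence is t = 30.91 minutes.
The hands form a 80-degree angle at 30.91 minutes past 3:00.

Final answer: 30.91 minutes past 3:00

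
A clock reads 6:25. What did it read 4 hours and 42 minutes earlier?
Starting time: 6:25 = 385 total minutes past 12:00
Subtracting: 4 hours and 42 minutes = 282 minutes
385 - 282 = 103 minutes
= 1 hour and 43 minutes past 12:00 = 1:43

Final answer: 1:43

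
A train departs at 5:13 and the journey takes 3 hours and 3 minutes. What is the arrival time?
Starting time: 5:13
Adding 3 minutes to 13 minutes: 13 + 3 = 16 minutes
Adding 3 hours: 5 + 3 = 8
Final time: 8:16

Final answer: 8:16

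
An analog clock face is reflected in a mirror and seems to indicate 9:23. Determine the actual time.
Reflection across the vertical (12-6) axis maps a hand at angle A degrees to (360 - A) degrees, which sends a reading of T minutes past 12:00 to (720 - T) minutes past 12:00.
Mirror reads 9:23 = 563 minutes past 12:00.
Actual time: (720 - 563) mod 720 = 157 minutes = 2:37.

Final answer: 2:37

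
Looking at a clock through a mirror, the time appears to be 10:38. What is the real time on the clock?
Reflection across the vertical (12-6) axis maps a hand at angle A degrees to (360 - A) degrees, which sends a reading of T minutes past 12:00 to (720 - T) minutes past 12:00.
Mirror reads 10:38 = 638 minutes past 12:00.
Actual time: (720 - 638) mod 720 = 82 minutes = 1:22.

Final answer: 1:22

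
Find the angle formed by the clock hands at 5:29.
Hour hand position: 5 x 30 + 29 x 0.5 = 164.5 degrees
Minute hand position: 29 x 6 = 174 degrees
Difference: |164.5 - 174| = 9.5 degrees
The angle between the hands is 9.5 degrees

Final answer: 9.5 degrees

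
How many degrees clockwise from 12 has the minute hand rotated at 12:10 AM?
The minute hand moves 6 degrees per minute.
At 12:10: 10 x 6 = 60 degrees

Final answer: 60 degrees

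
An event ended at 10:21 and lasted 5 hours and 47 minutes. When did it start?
Starting time: 10:21 = 621 total minutes past 12:00
Subtracting: 5 hours and 47 minutes = 347 minutes
621 - 347 = 274 minutes
= 4 hours and 34 minutes past 12:00 = 4:34

Final answer: 4:34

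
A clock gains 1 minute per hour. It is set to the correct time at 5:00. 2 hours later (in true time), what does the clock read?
For every 60 true minutes, the faulty clock advances 60 + 1 = 61 minutes.
True elapsed: 2 hours = 120 minutes.
Faulty clock advances: 120 x 61/60 = 122 minutes (drift: 2 minutes ahead).
Shown time: 5:00 + 122 minutes = 7:02.

Final answer: 7:02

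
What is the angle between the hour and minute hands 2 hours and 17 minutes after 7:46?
First find the time 2 hours and 17 minutes after 7:46.
Total minutes: 7 x 60 + 46 + 2 x 60 + 17 = 603.
603 mod 720 = 603 minutes = 10:03.
Now compute the angle at 10:03:
Hour hand: 10 x 30 + 3 x 0.5 = 301.5 degrees
Minute hand: 3 x 6 = 18 degrees
Difference: |301.5 - 18| = 283.5 degrees
Smaller angle: 360 - 283.5 = 76.5 degrees

Final answer: 76.5 degrees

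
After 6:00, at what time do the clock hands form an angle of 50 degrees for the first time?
At t minutes past 6:00, the hour hand is at 30 x 6 + 0.5t degrees and the minute hand is at 6t degrees.
The smaller angle between them is 50 degrees when |30H - 5.5t| = 50 or |30H - 5.5t| = 310.
With H = 6, solve 30 x 6 - 5.5t = +/- target for each target:
  t = (30 x 6 - 50) / 5.5 = 23.64
  t = (30 x 6 + 50) / 5.5 = 41.82
  t = (30 x 6 - 310) / 5.5 = -23.64 (outside (0, 60))
  t = (30 x 6 + 310) / 5.5 = 89.09 (outside (0, 60))
Valid solutions in (0, 60): {23.64, 41.82} minutes.
The first occurrence is t = 23.64 minutes.
The hands form a 50-degree angle at 23.64 minutes past 6:00.

Final answer: 23.64 minutes past 6:00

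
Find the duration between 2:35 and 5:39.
From 2:35 to 5:39:
(5 x 60 + 39) - (2 x 60 + 35) = 339 - 155 = 184 minutes
= 3 hours and 4 minutes

Final answer: 3 hours and 4 minutes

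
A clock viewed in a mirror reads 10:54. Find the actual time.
Reflection across the vertical (12-6) axis maps a hand at angle A degrees to (360 - A) degrees, which sends a reading of T minutes past 12:00 to (720 - T) minutes past 12:00.
Mirror reads 10:54 = 654 minutes past 12:00.
Actual time: (720 - 654) mod 720 = 66 minutes = 1:06.

Final answer: 1:06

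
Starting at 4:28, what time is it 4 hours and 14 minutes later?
Starting time: 4:28
Adding 14 minutes to 28 minutes: 28 + 14 = 42 minutes
Adding 4 hours: 4 + 4 = 8
Final time: 8:42

Final answer: 8:42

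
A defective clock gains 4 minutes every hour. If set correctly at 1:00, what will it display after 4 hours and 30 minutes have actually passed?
For every 60 true minutes, the faulty clock advances 60 + 4 = 64 minutes.
True elapsed: 4 hours and 30 minutes = 270 minutes.
Faulty clock advances: 270 x 64/60 = 288 minutes (drift: 18 minutes ahead).
Shown time: 1:00 + 288 minutes = 5:48.

Final answer: 5:48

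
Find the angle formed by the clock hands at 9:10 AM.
Hour hand position: 9 x 30 + 10 x 0.5 = 275 degrees
Minute hand position: 10 x 6 = 60 degrees
Difference: |275 - 60| = 215 degrees
Since 215 > 180, the smaller angle is 360 - 215 = 145 degrees

Final answer: 145 degrees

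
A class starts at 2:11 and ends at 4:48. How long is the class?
From 2:11 to 4:48:
(4 x 60 + 48) - (2 x 60 + 11) = 288 - 131 = 157 minutes
= 2 hours and 37 minutes

Final answer: 2 hours and 37 minutes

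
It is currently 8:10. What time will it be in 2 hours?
Starting time: 8:10
Adding 0 minutes to 10 minutes: 10 + 0 = 10 minutes
Adding 2 hours: 8 + 2 = 10
Final time: 10:10

Final answer: 10:10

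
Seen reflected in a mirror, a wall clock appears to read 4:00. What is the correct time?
Reflection across the vertical (12-6) axis maps a hand at angle A degrees to (360 - A) degrees, which sends a reading of T minutes past 12:00 to (720 - T) minutes past 12:00.
Mirror reads 4:00 = 240 minutes past 12:00.
Actual time: (720 - 240) mod 720 = 480 minutes = 8:00.

Final answer: 8:00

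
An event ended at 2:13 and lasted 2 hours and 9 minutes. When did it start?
Starting time: 2:13 = 133 total minutes past 12:00
Subtracting: 2 hours and 9 minutes = 129 minutes
133 - 129 = 4 minutes
= 4 minutes past 12:00 = 12:04

Final answer: 12:04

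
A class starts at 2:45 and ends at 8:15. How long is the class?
From 2:45 to 8:15:
(8 x 60 + 15) - (2 x 60 + 45) = 495 - 165 = 330 minutes
= 5 hours and 30 minutes

Final answer: 5 hours and 30 minutes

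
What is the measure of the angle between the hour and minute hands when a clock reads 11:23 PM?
Hour hand position: 11 x 30 + 23 x 0.5 = 341.5 degrees
Minute hand position: 23 x 6 = 138 degrees
Difference: |341.5 - 138| = 203.5 degrees
Since 203.5 > 180, the smaller angle is 360 - 203.5 = 156.5 degrees

Final answer: 156.5 degrees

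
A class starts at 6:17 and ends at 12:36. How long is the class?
From 6:17 to 12:36:
(12 x 60 + 36) - (6 x 60 + 17) = 756 - 377 = 379 minutes
= 6 hours and 19 minutes

Final answer: 6 hours and 19 minutes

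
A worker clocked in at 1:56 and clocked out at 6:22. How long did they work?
From 1:56 to 6:22:
(6 x 60 + 22) - (1 x 60 + 56) = 382 - 116 = 266 minutes
= 4 hours and 26 minutes

Final answer: 4 hours and 26 minutes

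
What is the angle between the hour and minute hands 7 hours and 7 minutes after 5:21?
First find the time 7 hours and 7 minutes after 5:21.
Total minutes: 5 x 60 + 21 + 7 x 60 + 7 = 748.
748 mod 720 = 28 minutes = 12:28.
Now compute the angle at 12:28:
Hour hand: 0 x 30 + 28 x 0.5 = 14 degrees
Minute hand: 28 x 6 = 168 degrees
Difference: |14 - 168| = 154 degrees
The angle is 154 degrees

Final answer: 154 degrees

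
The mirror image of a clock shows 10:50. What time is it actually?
Reflection across the vertical (12-6) axis maps a hand at angle A degrees to (360 - A) degrees, which sends a reading of T minutes past 12:00 to (720 - T) minutes past 12:00.
Mirror reads 10:50 = 650 minutes past 12:00.
Actual time: (720 - 650) mod 720 = 70 minutes = 1:10.

Final answer: 1:10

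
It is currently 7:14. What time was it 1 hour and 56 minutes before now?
Starting time: 7:14 = 434 total minutes past 12:00
Subtracting: 1 hour and 56 minutes = 116 minutes
434 - 116 = 318 minutes
= 5 hours and 18 minutes past 12:00 = 5:18

Final answer: 5:18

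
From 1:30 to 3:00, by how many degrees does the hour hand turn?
The hour hand moves 0.5 degrees per minute.
Time elapsed: 3:00 - 1:30 = 90 minutes
Angular displacement: 90 x 0.5 = 45 degrees

Final answer: 45 degrees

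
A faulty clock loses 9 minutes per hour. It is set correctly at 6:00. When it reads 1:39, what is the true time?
For every 60 true minutes, the faulty clock advances 51 minutes, so 1 faulty-clock minute corresponds to 60/51 true minutes.
From 6:00 to 1:39 on the faulty dial is 459 minutes.
True elapsed: 459 x 60/51 = 540 minutes = 9 hours.
True time: 6:00 + 9 hours = 3:00.

Final answer: 3:00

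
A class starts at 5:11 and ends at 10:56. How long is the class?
From 5:11 to 10:56:
(10 x 60 + 56) - (5 x 60 + 11) = 656 - 311 = 345 minutes
= 5 hours and 45 minutes

Final answer: 5 hours and 45 minutes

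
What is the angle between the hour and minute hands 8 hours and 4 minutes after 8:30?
First find the time 8 hours and 4 minutes after 8:30.
Total minutes: 8 x 60 + 30 + 8 x 60 + 4 = 994.
994 mod 720 = 274 minutes = 4:34.
Now compute the angle at 4:34:
Hour hand: 4 x 30 + 34 x 0.5 = 137 degrees
Minute hand: 34 x 6 = 204 degrees
Difference: |137 - 204| = 67 degrees
The angle is 67 degrees

Final answer: 67 degrees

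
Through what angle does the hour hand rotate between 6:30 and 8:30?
The hour hand moves 0.5 degrees per minute.
Time elapsed: 8:30 - 6:30 = 120 minutes
Angular displacement: 120 x 0.5 = 60 degrees

Final answer: 60 degrees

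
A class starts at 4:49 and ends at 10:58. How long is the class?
From 4:49 to 10:58:
(10 x 60 + 58) - (4 x 60 + 49) = 658 - 289 = 369 minutes
= 6 hours and 9 minutes

Final answer: 6 hours and 9 minutes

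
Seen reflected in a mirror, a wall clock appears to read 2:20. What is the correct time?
Reflection across the vertical (12-6) axis maps a hand at angle A degrees to (360 - A) degrees, which sends a reading of T minutes past 12:00 to (720 - T) minutes past 12:00.
Mirror reads 2:20 = 140 minutes past 12:00.
Actual time: (720 - 140) mod 720 = 580 minutes = 9:40.

Final answer: 9:40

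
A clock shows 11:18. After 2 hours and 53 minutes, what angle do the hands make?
First find the time 2 hours and 53 minutes after 11:18.
Total minutes: 11 x 60 + 18 + 2 x 60 + 53 = 851.
851 mod 720 = 131 minutes = 2:11.
Now compute the angle at 2:11:
Hour hand: 2 x 30 + 11 x 0.5 = 65.5 degrees
Minute hand: 11 x 6 = 66 degrees
Difference: |65.5 - 66| = 0.5 degrees
The angle is 0.5 degrees

Final answer: 0.5 degrees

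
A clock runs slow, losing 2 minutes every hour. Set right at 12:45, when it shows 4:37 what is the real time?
For every 60 true minutes, the faulty clock advances 58 minutes, so 1 faulty-clock minute corresponds to 60/58 true minutes.
From 12:45 to 4:37 on the faulty dial is 232 minutes.
True elapsed: 232 x 60/58 = 240 minutes = 4 hours.
True time: 12:45 + 4 hours = 4:45.

Final answer: 4:45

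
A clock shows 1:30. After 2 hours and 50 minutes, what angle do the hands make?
First find the time 2 hours and 50 minutes after 1:30.
Total minutes: 1 x 60 + 30 + 2 x 60 + 50 = 260.
260 mod 720 = 260 minutes = 4:20.
Now compute the angle at 4:20:
Hour hand: 4 x 30 + 20 x 0.5 = 130 degrees
Minute hand: 20 x 6 = 120 degrees
Difference: |130 - 120| = 10 degrees
The angle is 10 degrees

Final answer: 10 degrees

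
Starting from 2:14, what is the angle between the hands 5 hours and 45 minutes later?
First find the time 5 hours and 45 minutes after 2:14.
Total minutes: 2 x 60 + 14 + 5 x 60 + 45 = 479.
479 mod 720 = 479 minutes = 7:59.
Now compute the angle at 7:59:
Hour hand: 7 x 30 + 59 x 0.5 = 239.5 degrees
Minute hand: 59 x 6 = 354 degrees
Difference: |239.5 - 354| = 114.5 degrees
The angle is 114.5 degrees

Final answer: 114.5 degrees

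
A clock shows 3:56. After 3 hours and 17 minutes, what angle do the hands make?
First find the time 3 hours and 17 minutes after 3:56.
Total minutes: 3 x 60 + 56 + 3 x 60 + 17 = 433.
433 mod 720 = 433 minutes = 7:13.
Now compute the angle at 7:13:
Hour hand: 7 x 30 + 13 x 0.5 = 216.5 degrees
Minute hand: 13 x 6 = 78 degrees
Difference: |216.5 - 78| = 138.5 degrees
The angle is 138.5 degrees

Final answer: 138.5 degrees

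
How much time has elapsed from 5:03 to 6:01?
From 5:03 to 6:01:
(6 x 60 + 1) - (5 x 60 + 3) = 361 - 303 = 58 minutes
= 58 minutes

Final answer: 58 minutes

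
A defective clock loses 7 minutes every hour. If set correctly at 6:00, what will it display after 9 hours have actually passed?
For every 60 true minutes, the faulty clock advances 60 - 7 = 53 minutes.
True elapsed: 9 hours = 540 minutes.
Faulty clock advances: 540 x 53/60 = 477 minutes (drift: 63 minutes behind).
Shown time: 6:00 + 477 minutes = 1:57.

Final answer: 1:57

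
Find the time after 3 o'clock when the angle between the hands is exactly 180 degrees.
For hands to be 180 degrees apart: |30H - 5.5t| = 180
With H = 3: t = (30 x 3 + 180)/5.5 = 49.09 or t = (30 x 3 - 180)/5.5 = -16.36
First valid solution (0 < t < 60): t = 49.09 minutes
The hands are opposite at 49.09 minutes past 3:00.

Final answer: 49.09 minutes past 3:00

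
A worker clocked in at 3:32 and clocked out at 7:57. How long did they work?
From 3:32 to 7:57:
(7 x 60 + 57) - (3 x 60 + 32) = 477 - 212 = 265 minutes
= 4 hours and 25 minutes

Final answer: 4 hours and 25 minutes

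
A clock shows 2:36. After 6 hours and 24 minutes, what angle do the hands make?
First find the time 6 hours and 24 minutes after 2:36.
Total minutes: 2 x 60 + 36 + 6 x 60 + 24 = 540.
540 mod 720 = 540 minutes = 9:00.
Now compute the angle at 9:00:
Hour hand: 9 x 30 + 0 x 0.5 = 270 degrees
Minute hand: 0 x 6 = 0 degrees
Difference: |270 - 0| = 270 degrees
Smaller angle: 360 - 270 = 90 degrees

Final answer: 90 degrees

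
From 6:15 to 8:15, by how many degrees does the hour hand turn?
The hour hand moves 0.5 degrees per minute.
Time elapsed: 8:15 - 6:15 = 120 minutes
Angular displacement: 120 x 0.5 = 60 degrees

Final answer: 60 degrees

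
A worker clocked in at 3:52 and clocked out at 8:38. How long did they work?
From 3:52 to 8:38:
(8 x 60 + 38) - (3 x 60 + 52) = 518 - 232 = 286 minutes
= 4 hours and 46 minutes

Final answer: 4 hours and 46 minutes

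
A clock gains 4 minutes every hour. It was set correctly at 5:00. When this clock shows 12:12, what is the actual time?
For every 60 true minutes, the faulty clock advances 64 minutes, so 1 faulty-clock minute corresponds to 60/64 true minutes.
From 5:00 to 12:12 on the faulty dial is 432 minutes.
True elapsed: 432 x 60/64 = 405 minutes = 6 hours and 45 minutes.
True time: 5:00 + 6 hours and 45 minutes = 11:45.

Final answer: 11:45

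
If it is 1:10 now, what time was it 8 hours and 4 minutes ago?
Starting time: 1:10 = 70 total minutes past 12:00
Subtracting: 8 hours and 4 minutes = 484 minutes
70 - 484 = -414 (negative, add 12 hours = 720) = 306 minutes
= 5 hours and 6 minutes past 12:00 = 5:06

Final answer: 5:06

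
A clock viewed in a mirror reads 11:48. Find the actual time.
Reflection across the vertical (12-6) axis maps a hand at angle A degrees to (360 - A) degrees, which sends a reading of T minutes past 12:00 to (720 - T) minutes past 12:00.
Mirror reads 11:48 = 708 minutes past 12:00.
Actual time: (720 - 708) mod 720 = 12 minutes = 12:12.

Final answer: 12:12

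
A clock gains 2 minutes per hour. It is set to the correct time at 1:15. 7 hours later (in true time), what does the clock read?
For every 60 true minutes, the faulty clock advances 60 + 2 = 62 minutes.
True elapsed: 7 hours = 420 minutes.
Faulty clock advances: 420 x 62/60 = 434 minutes (drift: 14 minutes ahead).
Shown time: 1:15 + 434 minutes = 8:29.

Final answer: 8:29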